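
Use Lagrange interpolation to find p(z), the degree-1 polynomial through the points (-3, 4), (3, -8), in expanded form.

p(z) = -2z - 2

L_0(z) = (z - 3) / [-6] = -(1/6)z + 1/2
L_1(z) = (z + 3) / [6] = (1/6)z + 1/2
p(z) = 4·L_0 + (-8)·L_1
  4·L_0(z) = -(2/3)z + 2
  (-8)·L_1(z) = -(4/3)z - 4
Adding term by term: -2z - 2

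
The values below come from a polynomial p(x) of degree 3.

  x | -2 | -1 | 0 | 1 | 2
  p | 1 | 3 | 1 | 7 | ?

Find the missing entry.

33

The 4 known values determine p uniquely (degree ≤ 3).
Evaluate each Lagrange basis at x = 2:
L_0(2) = (3)·(2)·(1)/[(-1)·(-2)·(-3)] = -1
L_1(2) = (4)·(2)·(1)/[(1)·(-1)·(-2)] = 4
L_2(2) = (4)·(3)·(1)/[(2)·(1)·(-1)] = -6
L_3(2) = (4)·(3)·(2)/[(3)·(2)·(1)] = 4
Sum: 1·(-1) + 3·(4) + 1·(-6) + 7·(4) = 33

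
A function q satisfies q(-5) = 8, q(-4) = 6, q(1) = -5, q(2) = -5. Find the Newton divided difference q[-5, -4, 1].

q[-5,-4] = (6 - 8) / (-4 - (-5)) = -2
q[-4,1] = (-5 - 6) / (1 - (-4)) = -11/5
q[-5,-4,1] = (-11/5 - (-2)) / (1 - (-5)) = -1/30

-1/30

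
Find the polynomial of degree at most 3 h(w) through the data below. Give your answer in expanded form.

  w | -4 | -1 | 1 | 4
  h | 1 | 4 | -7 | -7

L_0(w) = (w + 1)(w - 1)(w - 4) / [-120] = -(1/120)w^3 + (1/30)w^2 + (1/120)w - 1/30
L_1(w) = (w + 4)(w - 1)(w - 4) / [30] = (1/30)w^3 - (1/30)w^2 - (8/15)w + 8/15
L_2(w) = (w + 4)(w + 1)(w - 4) / [-30] = -(1/30)w^3 - (1/30)w^2 + (8/15)w + 8/15
L_3(w) = (w + 4)(w + 1)(w - 1) / [120] = (1/120)w^3 + (1/30)w^2 - (1/120)w - 1/30
h(w) = 1·L_0 + 4·L_1 + (-7)·L_2 + (-7)·L_3
  1·L_0(w) = -(1/120)w^3 + (1/30)w^2 + (1/120)w - 1/30
  4·L_1(w) = (2/15)w^3 - (2/15)w^2 - (32/15)w + 32/15
  (-7)·L_2(w) = (7/30)w^3 + (7/30)w^2 - (56/15)w - 56/15
  (-7)·L_3(w) = -(7/120)w^3 - (7/30)w^2 + (7/120)w + 7/30
Adding term by term: (3/10)w^3 - (1/10)w^2 - (29/5)w - 7/5

h(w) = (3/10)w^3 - (1/10)w^2 - (29/5)w - 7/5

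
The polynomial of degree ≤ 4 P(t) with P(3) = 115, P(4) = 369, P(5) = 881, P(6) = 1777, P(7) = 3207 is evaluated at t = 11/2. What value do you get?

20355/16

L_0(11/2) = (3/2)·(1/2)·(-1/2)·(-3/2)/[(-1)·(-2)·(-3)·(-4)] = 3/128
L_1(11/2) = (5/2)·(1/2)·(-1/2)·(-3/2)/[(1)·(-1)·(-2)·(-3)] = -5/32
L_2(11/2) = (5/2)·(3/2)·(-1/2)·(-3/2)/[(2)·(1)·(-1)·(-2)] = 45/64
L_3(11/2) = (5/2)·(3/2)·(1/2)·(-3/2)/[(3)·(2)·(1)·(-1)] = 15/32
L_4(11/2) = (5/2)·(3/2)·(1/2)·(-1/2)/[(4)·(3)·(2)·(1)] = -5/128
Sum: 115·(3/128) + 369·(-5/32) + 881·(45/64) + 1777·(15/32) + 3207·(-5/128) = 20355/16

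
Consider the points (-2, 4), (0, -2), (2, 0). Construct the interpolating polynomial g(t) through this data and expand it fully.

Newton's divided differences:
g[-2,0] = (-2 - 4) / (0 - (-2)) = -3
g[0,2] = (0 - (-2)) / (2 - 0) = 1
g[-2,0,2] = (1 - (-3)) / (2 - (-2)) = 1
g(t) = 4 + (-3)·(t + 2) + 1·(t + 2)t
Expanding: g(t) = t^2 - t - 2

g(t) = t^2 - t - 2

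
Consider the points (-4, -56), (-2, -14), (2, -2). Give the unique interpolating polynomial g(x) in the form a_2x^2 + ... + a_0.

g(x) = -3x^2 + 3x + 4

Newton's divided differences:
g[-4,-2] = (-14 - (-56)) / (-2 - (-4)) = 21
g[-2,2] = (-2 - (-14)) / (2 - (-2)) = 3
g[-4,-2,2] = (3 - 21) / (2 - (-4)) = -3
g(x) = -56 + 21·(x + 4) + (-3)·(x + 4)(x + 2)
Expanding: g(x) = -3x^2 + 3x + 4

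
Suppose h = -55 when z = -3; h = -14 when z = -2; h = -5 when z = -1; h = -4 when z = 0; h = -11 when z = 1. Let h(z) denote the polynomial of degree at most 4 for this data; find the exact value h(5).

Evaluate each Lagrange basis at z = 5:
L_0(5) = (7)·(6)·(5)·(4)/[(-1)·(-2)·(-3)·(-4)] = 35
L_1(5) = (8)·(6)·(5)·(4)/[(1)·(-1)·(-2)·(-3)] = -160
L_2(5) = (8)·(7)·(5)·(4)/[(2)·(1)·(-1)·(-2)] = 280
L_3(5) = (8)·(7)·(6)·(4)/[(3)·(2)·(1)·(-1)] = -224
L_4(5) = (8)·(7)·(6)·(5)/[(4)·(3)·(2)·(1)] = 70
Sum: (-55)·(35) + (-14)·(-160) + (-5)·(280) + (-4)·(-224) + (-11)·(70) = -959

-959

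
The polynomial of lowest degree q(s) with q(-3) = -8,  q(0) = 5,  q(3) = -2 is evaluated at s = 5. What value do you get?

L_0(5) = (5)·(2)/[(-3)·(-6)] = 5/9
L_1(5) = (8)·(2)/[(3)·(-3)] = -16/9
L_2(5) = (8)·(5)/[(6)·(3)] = 20/9
Sum: (-8)·(5/9) + 5·(-16/9) + (-2)·(20/9) = -160/9

-160/9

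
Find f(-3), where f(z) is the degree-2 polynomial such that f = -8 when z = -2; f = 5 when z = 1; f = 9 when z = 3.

Evaluate each Lagrange basis at z = -3:
L_0(-3) = (-4)·(-6)/[(-3)·(-5)] = 8/5
L_1(-3) = (-1)·(-6)/[(3)·(-2)] = -1
L_2(-3) = (-1)·(-4)/[(5)·(2)] = 2/5
Sum: (-8)·(8/5) + 5·(-1) + 9·(2/5) = -71/5

-71/5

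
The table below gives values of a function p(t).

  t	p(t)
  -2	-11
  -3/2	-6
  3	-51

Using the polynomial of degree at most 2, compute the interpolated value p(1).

-11

Using Newton's divided-difference form:
p[-2,-3/2] = (-6 - (-11)) / (-3/2 - (-2)) = 10
p[-3/2,3] = (-51 - (-6)) / (3 - (-3/2)) = -10
p[-2,-3/2,3] = (-10 - 10) / (3 - (-2)) = -4
p(1) = -11 + 10·(3) + (-4)·(3)·(5/2) = -11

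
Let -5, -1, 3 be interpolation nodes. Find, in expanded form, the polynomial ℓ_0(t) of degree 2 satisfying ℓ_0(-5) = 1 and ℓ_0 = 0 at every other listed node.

ℓ_0(t) = (1/32)t^2 - (1/16)t - 3/32

ℓ_0(t) = (t + 1)(t - 3) / [(-4)·(-8)]
       = (t^2 - 2t - 3) / (32)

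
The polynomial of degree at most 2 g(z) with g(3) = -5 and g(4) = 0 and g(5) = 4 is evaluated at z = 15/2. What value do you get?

77/8

L_0(15/2) = (7/2)·(5/2)/[(-1)·(-2)] = 35/8
L_1(15/2) = (9/2)·(5/2)/[(1)·(-1)] = -45/4
L_2(15/2) = (9/2)·(7/2)/[(2)·(1)] = 63/8
Sum: (-5)·(35/8) + 0 + 4·(63/8) = 77/8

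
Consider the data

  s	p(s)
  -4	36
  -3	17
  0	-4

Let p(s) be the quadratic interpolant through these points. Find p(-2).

4

Using Newton's divided-difference form:
p[-4,-3] = (17 - 36) / (-3 - (-4)) = -19
p[-3,0] = (-4 - 17) / (0 - (-3)) = -7
p[-4,-3,0] = (-7 - (-19)) / (0 - (-4)) = 3
p(-2) = 36 + (-19)·(2) + 3·(2)·(1) = 4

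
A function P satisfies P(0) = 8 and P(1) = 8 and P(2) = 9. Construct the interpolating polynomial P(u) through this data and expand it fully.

L_0(u) = (u - 1)(u - 2) / [2] = (1/2)u^2 - (3/2)u + 1
L_1(u) = u(u - 2) / [-1] = -u^2 + 2u
L_2(u) = u(u - 1) / [2] = (1/2)u^2 - (1/2)u
P(u) = 8·L_0 + 8·L_1 + 9·L_2
  8·L_0(u) = 4u^2 - 12u + 8
  8·L_1(u) = -8u^2 + 16u
  9·L_2(u) = (9/2)u^2 - (9/2)u
Adding term by term: (1/2)u^2 - (1/2)u + 8

P(u) = (1/2)u^2 - (1/2)u + 8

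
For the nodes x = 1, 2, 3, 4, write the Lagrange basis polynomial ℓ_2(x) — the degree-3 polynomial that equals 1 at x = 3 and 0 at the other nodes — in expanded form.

ℓ_2(x) = -(1/2)x^3 + (7/2)x^2 - 7x + 4

ℓ_2(x) = (x - 1)(x - 2)(x - 4) / [(2)·(1)·(-1)]
       = (x^3 - 7x^2 + 14x - 8) / (-2)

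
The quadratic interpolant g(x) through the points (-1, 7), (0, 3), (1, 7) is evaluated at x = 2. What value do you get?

Using Newton's divided-difference form:
g[-1,0] = (3 - 7) / (0 - (-1)) = -4
g[0,1] = (7 - 3) / (1 - 0) = 4
g[-1,0,1] = (4 - (-4)) / (1 - (-1)) = 4
g(2) = 7 + (-4)·(3) + 4·(3)·(2) = 19

19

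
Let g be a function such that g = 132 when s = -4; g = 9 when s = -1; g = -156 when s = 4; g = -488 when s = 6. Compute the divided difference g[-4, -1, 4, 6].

g[-4,-1] = (9 - 132) / (-1 - (-4)) = -41
g[-1,4] = (-156 - 9) / (4 - (-1)) = -33
g[4,6] = (-488 - (-156)) / (6 - 4) = -166
g[-4,-1,4] = (-33 - (-41)) / (4 - (-4)) = 1
g[-1,4,6] = (-166 - (-33)) / (6 - (-1)) = -19
g[-4,-1,4,6] = (-19 - 1) / (6 - (-4)) = -2

-2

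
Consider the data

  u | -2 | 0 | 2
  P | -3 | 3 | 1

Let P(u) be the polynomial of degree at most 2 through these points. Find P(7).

L_0(7) = (7)·(5)/[(-2)·(-4)] = 35/8
L_1(7) = (9)·(5)/[(2)·(-2)] = -45/4
L_2(7) = (9)·(7)/[(4)·(2)] = 63/8
Sum: (-3)·(35/8) + 3·(-45/4) + 1·(63/8) = -39

-39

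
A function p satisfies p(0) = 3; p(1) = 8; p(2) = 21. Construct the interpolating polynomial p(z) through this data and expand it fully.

Newton's divided differences:
p[0,1] = (8 - 3) / (1 - 0) = 5
p[1,2] = (21 - 8) / (2 - 1) = 13
p[0,1,2] = (13 - 5) / (2 - 0) = 4
p(z) = 3 + 5·z + 4·z(z - 1)
Expanding: p(z) = 4z^2 + z + 3

p(z) = 4z^2 + z + 3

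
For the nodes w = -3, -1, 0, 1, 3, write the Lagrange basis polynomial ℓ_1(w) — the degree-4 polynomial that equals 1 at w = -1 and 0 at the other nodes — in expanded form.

ℓ_1(w) = (w + 3)w(w - 1)(w - 3) / [(2)·(-1)·(-2)·(-4)]
       = (w^4 - w^3 - 9w^2 + 9w) / (-16)

ℓ_1(w) = -(1/16)w^4 + (1/16)w^3 + (9/16)w^2 - (9/16)w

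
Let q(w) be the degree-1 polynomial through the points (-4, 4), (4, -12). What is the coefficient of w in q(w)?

-2

The leading coefficient equals the top divided difference q[-4,4].
q[-4,4] = (-12 - 4) / (4 - (-4)) = -2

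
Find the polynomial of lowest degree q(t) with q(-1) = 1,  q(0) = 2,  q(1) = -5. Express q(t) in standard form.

q(t) = -4t^2 - 3t + 2

Newton's divided differences:
q[-1,0] = (2 - 1) / (0 - (-1)) = 1
q[0,1] = (-5 - 2) / (1 - 0) = -7
q[-1,0,1] = (-7 - 1) / (1 - (-1)) = -4
q(t) = 1 + 1·(t + 1) + (-4)·(t + 1)t
Expanding: q(t) = -4t^2 - 3t + 2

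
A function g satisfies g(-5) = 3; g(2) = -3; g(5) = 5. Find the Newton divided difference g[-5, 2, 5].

g[-5,2] = (-3 - 3) / (2 - (-5)) = -6/7
g[2,5] = (5 - (-3)) / (5 - 2) = 8/3
g[-5,2,5] = (8/3 - (-6/7)) / (5 - (-5)) = 37/105

37/105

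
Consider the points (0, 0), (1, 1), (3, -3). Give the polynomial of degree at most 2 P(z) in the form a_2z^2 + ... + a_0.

Build the Lagrange basis polynomials:
L_0(z) = (z - 1)(z - 3) / [3] = (1/3)z^2 - (4/3)z + 1
L_1(z) = z(z - 3) / [-2] = -(1/2)z^2 + (3/2)z
L_2(z) = z(z - 1) / [6] = (1/6)z^2 - (1/6)z
P(z) = 0·L_0 + 1·L_1 + (-3)·L_2
  0·L_0(z) = 0
  1·L_1(z) = -(1/2)z^2 + (3/2)z
  (-3)·L_2(z) = -(1/2)z^2 + (1/2)z
Adding term by term: -z^2 + 2z

P(z) = -z^2 + 2z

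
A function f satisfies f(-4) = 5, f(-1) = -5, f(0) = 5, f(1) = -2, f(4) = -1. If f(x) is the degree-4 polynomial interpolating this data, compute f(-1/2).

L_0(-1/2) = (1/2)·(-1/2)·(-3/2)·(-9/2)/[(-3)·(-4)·(-5)·(-8)] = -9/2560
L_1(-1/2) = (7/2)·(-1/2)·(-3/2)·(-9/2)/[(3)·(-1)·(-2)·(-5)] = 63/160
L_2(-1/2) = (7/2)·(1/2)·(-3/2)·(-9/2)/[(4)·(1)·(-1)·(-4)] = 189/256
L_3(-1/2) = (7/2)·(1/2)·(-1/2)·(-9/2)/[(5)·(2)·(1)·(-3)] = -21/160
L_4(-1/2) = (7/2)·(1/2)·(-1/2)·(-3/2)/[(8)·(5)·(4)·(3)] = 7/2560
Sum: 5·(-9/2560) + (-5)·(63/160) + 5·(189/256) + (-2)·(-21/160) + (-1)·(7/2560) = 503/256

503/256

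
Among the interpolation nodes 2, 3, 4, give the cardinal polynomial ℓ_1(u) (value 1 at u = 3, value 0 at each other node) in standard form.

ℓ_1(u) = -u^2 + 6u - 8

ℓ_1(u) = (u - 2)(u - 4) / [(1)·(-1)]
       = (u^2 - 6u + 8) / (-1)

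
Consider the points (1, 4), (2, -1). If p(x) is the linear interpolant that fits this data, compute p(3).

Evaluate each Lagrange basis at x = 3:
L_0(3) = (1)/[(-1)] = -1
L_1(3) = (2)/[(1)] = 2
Sum: 4·(-1) + (-1)·(2) = -6

-6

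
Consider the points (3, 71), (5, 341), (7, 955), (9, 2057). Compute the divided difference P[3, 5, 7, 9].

3

P[3,5] = (341 - 71) / (5 - 3) = 135
P[5,7] = (955 - 341) / (7 - 5) = 307
P[7,9] = (2057 - 955) / (9 - 7) = 551
P[3,5,7] = (307 - 135) / (7 - 3) = 43
P[5,7,9] = (551 - 307) / (9 - 5) = 61
P[3,5,7,9] = (61 - 43) / (9 - 3) = 3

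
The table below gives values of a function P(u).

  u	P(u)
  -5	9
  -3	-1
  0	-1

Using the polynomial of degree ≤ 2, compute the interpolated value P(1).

3

Using Newton's divided-difference form:
P[-5,-3] = (-1 - 9) / (-3 - (-5)) = -5
P[-3,0] = (-1 - (-1)) / (0 - (-3)) = 0
P[-5,-3,0] = (0 - (-5)) / (0 - (-5)) = 1
P(1) = 9 + (-5)·(6) + 1·(6)·(4) = 3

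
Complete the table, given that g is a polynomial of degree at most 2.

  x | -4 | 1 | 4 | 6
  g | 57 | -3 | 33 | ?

87

The 3 known values determine g uniquely (degree ≤ 2).
Evaluate each Lagrange basis at x = 6:
L_0(6) = (5)·(2)/[(-5)·(-8)] = 1/4
L_1(6) = (10)·(2)/[(5)·(-3)] = -4/3
L_2(6) = (10)·(5)/[(8)·(3)] = 25/12
Sum: 57·(1/4) + (-3)·(-4/3) + 33·(25/12) = 87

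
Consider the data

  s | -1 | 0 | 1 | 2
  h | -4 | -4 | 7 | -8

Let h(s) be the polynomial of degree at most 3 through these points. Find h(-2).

Using Newton's divided-difference form:
h[-1,0] = (-4 - (-4)) / (0 - (-1)) = 0
h[0,1] = (7 - (-4)) / (1 - 0) = 11
h[1,2] = (-8 - 7) / (2 - 1) = -15
h[-1,0,1] = (11 - 0) / (1 - (-1)) = 11/2
h[0,1,2] = (-15 - 11) / (2 - 0) = -13
h[-1,0,1,2] = (-13 - 11/2) / (2 - (-1)) = -37/6
h(-2) = -4 + 0·(-1) + (11/2)·(-1)·(-2) + (-37/6)·(-1)·(-2)·(-3) = 44

44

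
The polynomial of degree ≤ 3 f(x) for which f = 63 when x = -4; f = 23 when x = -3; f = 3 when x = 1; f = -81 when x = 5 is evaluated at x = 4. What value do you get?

-33

L_0(4) = (7)·(3)·(-1)/[(-1)·(-5)·(-9)] = 7/15
L_1(4) = (8)·(3)·(-1)/[(1)·(-4)·(-8)] = -3/4
L_2(4) = (8)·(7)·(-1)/[(5)·(4)·(-4)] = 7/10
L_3(4) = (8)·(7)·(3)/[(9)·(8)·(4)] = 7/12
Sum: 63·(7/15) + 23·(-3/4) + 3·(7/10) + (-81)·(7/12) = -33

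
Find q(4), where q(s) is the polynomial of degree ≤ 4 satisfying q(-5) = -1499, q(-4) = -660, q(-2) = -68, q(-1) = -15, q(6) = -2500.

Using Newton's divided-difference form:
q[-5,-4] = (-660 - (-1499)) / (-4 - (-5)) = 839
q[-4,-2] = (-68 - (-660)) / (-2 - (-4)) = 296
q[-2,-1] = (-15 - (-68)) / (-1 - (-2)) = 53
q[-1,6] = (-2500 - (-15)) / (6 - (-1)) = -355
q[-5,-4,-2] = (296 - 839) / (-2 - (-5)) = -181
q[-4,-2,-1] = (53 - 296) / (-1 - (-4)) = -81
q[-2,-1,6] = (-355 - 53) / (6 - (-2)) = -51
q[-5,-4,-2,-1] = (-81 - (-181)) / (-1 - (-5)) = 25
q[-4,-2,-1,6] = (-51 - (-81)) / (6 - (-4)) = 3
q[-5,-4,-2,-1,6] = (3 - 25) / (6 - (-5)) = -2
q(4) = -1499 + 839·(9) + (-181)·(9)·(8) + 25·(9)·(8)·(6) + (-2)·(9)·(8)·(6)·(5) = -500

-500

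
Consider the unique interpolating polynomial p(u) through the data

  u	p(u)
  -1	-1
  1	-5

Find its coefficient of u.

-2

L_0(u) = (u - 1) / [-2] = -(1/2)u + 1/2
L_1(u) = (u + 1) / [2] = (1/2)u + 1/2
p(u) = (-1)·L_0 + (-5)·L_1
Only the coefficient of u is needed; take it from each L_i and combine:
(-1)·(-1/2) + (-5)·(1/2) = -2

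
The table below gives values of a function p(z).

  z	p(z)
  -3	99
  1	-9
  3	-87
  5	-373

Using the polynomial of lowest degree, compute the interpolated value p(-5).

Evaluate each Lagrange basis at z = -5:
L_0(-5) = (-6)·(-8)·(-10)/[(-4)·(-6)·(-8)] = 5/2
L_1(-5) = (-2)·(-8)·(-10)/[(4)·(-2)·(-4)] = -5
L_2(-5) = (-2)·(-6)·(-10)/[(6)·(2)·(-2)] = 5
L_3(-5) = (-2)·(-6)·(-8)/[(8)·(4)·(2)] = -3/2
Sum: 99·(5/2) + (-9)·(-5) + (-87)·(5) + (-373)·(-3/2) = 417

417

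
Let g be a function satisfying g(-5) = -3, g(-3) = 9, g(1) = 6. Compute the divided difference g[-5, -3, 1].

g[-5,-3] = (9 - (-3)) / (-3 - (-5)) = 6
g[-3,1] = (6 - 9) / (1 - (-3)) = -3/4
g[-5,-3,1] = (-3/4 - 6) / (1 - (-5)) = -9/8

-9/8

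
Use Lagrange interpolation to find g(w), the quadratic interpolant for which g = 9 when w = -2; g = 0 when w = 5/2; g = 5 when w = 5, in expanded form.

L_0(w) = (w - 5/2)(w - 5) / [63/2] = (2/63)w^2 - (5/21)w + 25/63
L_1(w) = (w + 2)(w - 5) / [-45/4] = -(4/45)w^2 + (4/15)w + 8/9
L_2(w) = (w + 2)(w - 5/2) / [35/2] = (2/35)w^2 - (1/35)w - 2/7
g(w) = 9·L_0 + 0·L_1 + 5·L_2
  9·L_0(w) = (2/7)w^2 - (15/7)w + 25/7
  0·L_1(w) = 0
  5·L_2(w) = (2/7)w^2 - (1/7)w - 10/7
Adding term by term: (4/7)w^2 - (16/7)w + 15/7

g(w) = (4/7)w^2 - (16/7)w + 15/7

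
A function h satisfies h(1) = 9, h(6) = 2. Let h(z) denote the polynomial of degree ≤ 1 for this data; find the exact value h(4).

Evaluate each Lagrange basis at z = 4:
L_0(4) = (-2)/[(-5)] = 2/5
L_1(4) = (3)/[(5)] = 3/5
Sum: 9·(2/5) + 2·(3/5) = 24/5

24/5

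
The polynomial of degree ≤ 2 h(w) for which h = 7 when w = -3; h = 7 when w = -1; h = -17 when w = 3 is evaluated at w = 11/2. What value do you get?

L_0(11/2) = (13/2)·(5/2)/[(-2)·(-6)] = 65/48
L_1(11/2) = (17/2)·(5/2)/[(2)·(-4)] = -85/32
L_2(11/2) = (17/2)·(13/2)/[(6)·(4)] = 221/96
Sum: 7·(65/48) + 7·(-85/32) + (-17)·(221/96) = -193/4

-193/4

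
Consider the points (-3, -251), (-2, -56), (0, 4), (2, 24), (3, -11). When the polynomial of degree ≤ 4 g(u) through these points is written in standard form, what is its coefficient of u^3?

4

Build the Lagrange basis polynomials:
L_0(u) = (u + 2)u(u - 2)(u - 3) / [90] = (1/90)u^4 - (1/30)u^3 - (2/45)u^2 + (2/15)u
L_1(u) = (u + 3)u(u - 2)(u - 3) / [-40] = -(1/40)u^4 + (1/20)u^3 + (9/40)u^2 - (9/20)u
L_2(u) = (u + 3)(u + 2)(u - 2)(u - 3) / [36] = (1/36)u^4 - (13/36)u^2 + 1
L_3(u) = (u + 3)(u + 2)u(u - 3) / [-40] = -(1/40)u^4 - (1/20)u^3 + (9/40)u^2 + (9/20)u
L_4(u) = (u + 3)(u + 2)u(u - 2) / [90] = (1/90)u^4 + (1/30)u^3 - (2/45)u^2 - (2/15)u
g(u) = (-251)·L_0 + (-56)·L_1 + 4·L_2 + 24·L_3 + (-11)·L_4
Only the coefficient of u^3 is needed; take it from each L_i and combine:
(-251)·(-1/30) + (-56)·(1/20) + 4·(0) + 24·(-1/20) + (-11)·(1/30) = 4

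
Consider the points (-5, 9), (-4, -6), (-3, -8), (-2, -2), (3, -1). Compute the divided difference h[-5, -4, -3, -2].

h[-5,-4] = (-6 - 9) / (-4 - (-5)) = -15
h[-4,-3] = (-8 - (-6)) / (-3 - (-4)) = -2
h[-3,-2] = (-2 - (-8)) / (-2 - (-3)) = 6
h[-5,-4,-3] = (-2 - (-15)) / (-3 - (-5)) = 13/2
h[-4,-3,-2] = (6 - (-2)) / (-2 - (-4)) = 4
h[-5,-4,-3,-2] = (4 - 13/2) / (-2 - (-5)) = -5/6

-5/6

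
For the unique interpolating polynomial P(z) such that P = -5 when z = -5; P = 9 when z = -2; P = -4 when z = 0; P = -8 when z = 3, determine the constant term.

L_0(z) = (z + 2)z(z - 3) / [-120] = -(1/120)z^3 + (1/120)z^2 + (1/20)z
L_1(z) = (z + 5)z(z - 3) / [30] = (1/30)z^3 + (1/15)z^2 - (1/2)z
L_2(z) = (z + 5)(z + 2)(z - 3) / [-30] = -(1/30)z^3 - (2/15)z^2 + (11/30)z + 1
L_3(z) = (z + 5)(z + 2)z / [120] = (1/120)z^3 + (7/120)z^2 + (1/12)z
P(z) = (-5)·L_0 + 9·L_1 + (-4)·L_2 + (-8)·L_3
Only the constant term is needed; take it from each L_i and combine:
(-5)·(0) + 9·(0) + (-4)·(1) + (-8)·(0) = -4

-4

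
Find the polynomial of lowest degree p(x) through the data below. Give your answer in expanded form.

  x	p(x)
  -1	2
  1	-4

Build the Lagrange basis polynomials:
L_0(x) = (x - 1) / [-2] = -(1/2)x + 1/2
L_1(x) = (x + 1) / [2] = (1/2)x + 1/2
p(x) = 2·L_0 + (-4)·L_1
  2·L_0(x) = -x + 1
  (-4)·L_1(x) = -2x - 2
Adding term by term: -3x - 1

p(x) = -3x - 1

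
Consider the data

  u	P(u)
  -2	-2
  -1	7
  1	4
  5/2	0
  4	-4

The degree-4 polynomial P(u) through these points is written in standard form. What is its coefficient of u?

Build the Lagrange basis polynomials:
L_0(u) = (u + 1)(u - 1)(u - 5/2)(u - 4) / [81] = (1/81)u^4 - (13/162)u^3 + (1/9)u^2 + (13/162)u - 10/81
L_1(u) = (u + 2)(u - 1)(u - 5/2)(u - 4) / [-35] = -(1/35)u^4 + (11/70)u^3 - (3/70)u^2 - (23/35)u + 4/7
L_2(u) = (u + 2)(u + 1)(u - 5/2)(u - 4) / [27] = (1/27)u^4 - (7/54)u^3 - (5/18)u^2 + (17/27)u + 20/27
L_3(u) = (u + 2)(u + 1)(u - 1)(u - 4) / [-567/16] = -(16/567)u^4 + (32/567)u^3 + (16/63)u^2 - (32/567)u - 128/567
L_4(u) = (u + 2)(u + 1)(u - 1)(u - 5/2) / [135] = (1/135)u^4 - (1/270)u^3 - (2/45)u^2 + (1/270)u + 1/27
P(u) = (-2)·L_0 + 7·L_1 + 4·L_2 + 0·L_3 + (-4)·L_4
Only the coefficient of u is needed; take it from each L_i and combine:
(-2)·(13/162) + 7·(-23/35) + 4·(17/27) + 0·(-32/567) + (-4)·(1/270) = -914/405

-914/405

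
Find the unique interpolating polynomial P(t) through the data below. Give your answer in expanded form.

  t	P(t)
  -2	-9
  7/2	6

Build the Lagrange basis polynomials:
L_0(t) = (t - 7/2) / [-11/2] = -(2/11)t + 7/11
L_1(t) = (t + 2) / [11/2] = (2/11)t + 4/11
P(t) = (-9)·L_0 + 6·L_1
  (-9)·L_0(t) = (18/11)t - 63/11
  6·L_1(t) = (12/11)t + 24/11
Adding term by term: (30/11)t - 39/11

P(t) = (30/11)t - 39/11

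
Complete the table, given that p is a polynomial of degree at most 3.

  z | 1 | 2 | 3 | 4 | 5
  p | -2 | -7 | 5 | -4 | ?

-72

The 4 known values determine p uniquely (degree ≤ 3).
Evaluate each Lagrange basis at z = 5:
L_0(5) = (3)·(2)·(1)/[(-1)·(-2)·(-3)] = -1
L_1(5) = (4)·(2)·(1)/[(1)·(-1)·(-2)] = 4
L_2(5) = (4)·(3)·(1)/[(2)·(1)·(-1)] = -6
L_3(5) = (4)·(3)·(2)/[(3)·(2)·(1)] = 4
Sum: (-2)·(-1) + (-7)·(4) + 5·(-6) + (-4)·(4) = -72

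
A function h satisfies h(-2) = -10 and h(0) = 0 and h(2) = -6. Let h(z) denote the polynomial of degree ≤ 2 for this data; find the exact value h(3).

-15

Using Newton's divided-difference form:
h[-2,0] = (0 - (-10)) / (0 - (-2)) = 5
h[0,2] = (-6 - 0) / (2 - 0) = -3
h[-2,0,2] = (-3 - 5) / (2 - (-2)) = -2
h(3) = -10 + 5·(5) + (-2)·(5)·(3) = -15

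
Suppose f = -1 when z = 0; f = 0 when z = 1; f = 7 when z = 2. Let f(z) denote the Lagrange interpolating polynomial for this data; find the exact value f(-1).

Evaluate each Lagrange basis at z = -1:
L_0(-1) = (-2)·(-3)/[(-1)·(-2)] = 3
L_1(-1) = (-1)·(-3)/[(1)·(-1)] = -3
L_2(-1) = (-1)·(-2)/[(2)·(1)] = 1
Sum: (-1)·(3) + 0 + 7·(1) = 4

4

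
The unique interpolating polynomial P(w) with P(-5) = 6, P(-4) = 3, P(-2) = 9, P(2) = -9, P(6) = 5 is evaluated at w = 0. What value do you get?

Evaluate each Lagrange basis at w = 0:
L_0(0) = (4)·(2)·(-2)·(-6)/[(-1)·(-3)·(-7)·(-11)] = 32/77
L_1(0) = (5)·(2)·(-2)·(-6)/[(1)·(-2)·(-6)·(-10)] = -1
L_2(0) = (5)·(4)·(-2)·(-6)/[(3)·(2)·(-4)·(-8)] = 5/4
L_3(0) = (5)·(4)·(2)·(-6)/[(7)·(6)·(4)·(-4)] = 5/14
L_4(0) = (5)·(4)·(2)·(-2)/[(11)·(10)·(8)·(4)] = -1/44
Sum: 6·(32/77) + 3·(-1) + 9·(5/4) + (-9)·(5/14) + 5·(-1/44) = 571/77

571/77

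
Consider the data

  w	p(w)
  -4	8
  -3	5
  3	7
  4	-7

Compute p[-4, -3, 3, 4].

-53/168

p[-4,-3] = (5 - 8) / (-3 - (-4)) = -3
p[-3,3] = (7 - 5) / (3 - (-3)) = 1/3
p[3,4] = (-7 - 7) / (4 - 3) = -14
p[-4,-3,3] = (1/3 - (-3)) / (3 - (-4)) = 10/21
p[-3,3,4] = (-14 - 1/3) / (4 - (-3)) = -43/21
p[-4,-3,3,4] = (-43/21 - 10/21) / (4 - (-4)) = -53/168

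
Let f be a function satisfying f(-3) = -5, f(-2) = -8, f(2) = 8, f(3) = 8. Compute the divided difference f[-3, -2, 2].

f[-3,-2] = (-8 - (-5)) / (-2 - (-3)) = -3
f[-2,2] = (8 - (-8)) / (2 - (-2)) = 4
f[-3,-2,2] = (4 - (-3)) / (2 - (-3)) = 7/5

7/5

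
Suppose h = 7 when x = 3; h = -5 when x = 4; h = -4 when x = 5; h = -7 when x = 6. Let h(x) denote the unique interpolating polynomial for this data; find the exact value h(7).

Evaluate each Lagrange basis at x = 7:
L_0(7) = (3)·(2)·(1)/[(-1)·(-2)·(-3)] = -1
L_1(7) = (4)·(2)·(1)/[(1)·(-1)·(-2)] = 4
L_2(7) = (4)·(3)·(1)/[(2)·(1)·(-1)] = -6
L_3(7) = (4)·(3)·(2)/[(3)·(2)·(1)] = 4
Sum: 7·(-1) + (-5)·(4) + (-4)·(-6) + (-7)·(4) = -31

-31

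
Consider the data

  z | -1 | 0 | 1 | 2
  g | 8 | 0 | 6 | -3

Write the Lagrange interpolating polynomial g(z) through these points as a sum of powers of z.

Build the Lagrange basis polynomials:
L_0(z) = z(z - 1)(z - 2) / [-6] = -(1/6)z^3 + (1/2)z^2 - (1/3)z
L_1(z) = (z + 1)(z - 1)(z - 2) / [2] = (1/2)z^3 - z^2 - (1/2)z + 1
L_2(z) = (z + 1)z(z - 2) / [-2] = -(1/2)z^3 + (1/2)z^2 + z
L_3(z) = (z + 1)z(z - 1) / [6] = (1/6)z^3 - (1/6)z
g(z) = 8·L_0 + 0·L_1 + 6·L_2 + (-3)·L_3
  8·L_0(z) = -(4/3)z^3 + 4z^2 - (8/3)z
  0·L_1(z) = 0
  6·L_2(z) = -3z^3 + 3z^2 + 6z
  (-3)·L_3(z) = -(1/2)z^3 + (1/2)z
Adding term by term: -(29/6)z^3 + 7z^2 + (23/6)z

g(z) = -(29/6)z^3 + 7z^2 + (23/6)z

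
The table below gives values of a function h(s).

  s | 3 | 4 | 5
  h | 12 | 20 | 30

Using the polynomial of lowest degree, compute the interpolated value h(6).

42

L_0(6) = (2)·(1)/[(-1)·(-2)] = 1
L_1(6) = (3)·(1)/[(1)·(-1)] = -3
L_2(6) = (3)·(2)/[(2)·(1)] = 3
Sum: 12·(1) + 20·(-3) + 30·(3) = 42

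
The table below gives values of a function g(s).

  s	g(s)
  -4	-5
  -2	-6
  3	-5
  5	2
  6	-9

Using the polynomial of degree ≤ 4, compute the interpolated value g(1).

Using Newton's divided-difference form:
g[-4,-2] = (-6 - (-5)) / (-2 - (-4)) = -1/2
g[-2,3] = (-5 - (-6)) / (3 - (-2)) = 1/5
g[3,5] = (2 - (-5)) / (5 - 3) = 7/2
g[5,6] = (-9 - 2) / (6 - 5) = -11
g[-4,-2,3] = (1/5 - (-1/2)) / (3 - (-4)) = 1/10
g[-2,3,5] = (7/2 - 1/5) / (5 - (-2)) = 33/70
g[3,5,6] = (-11 - 7/2) / (6 - 3) = -29/6
g[-4,-2,3,5] = (33/70 - 1/10) / (5 - (-4)) = 13/315
g[-2,3,5,6] = (-29/6 - 33/70) / (6 - (-2)) = -557/840
g[-4,-2,3,5,6] = (-557/840 - 13/315) / (6 - (-4)) = -71/1008
g(1) = -5 + (-1/2)·(5) + (1/10)·(5)·(3) + (13/315)·(5)·(3)·(-2) + (-71/1008)·(5)·(3)·(-2)·(-4) = -659/42

-659/42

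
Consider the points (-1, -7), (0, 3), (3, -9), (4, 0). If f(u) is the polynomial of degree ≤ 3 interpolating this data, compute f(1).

3/5

Using Newton's divided-difference form:
f[-1,0] = (3 - (-7)) / (0 - (-1)) = 10
f[0,3] = (-9 - 3) / (3 - 0) = -4
f[3,4] = (0 - (-9)) / (4 - 3) = 9
f[-1,0,3] = (-4 - 10) / (3 - (-1)) = -7/2
f[0,3,4] = (9 - (-4)) / (4 - 0) = 13/4
f[-1,0,3,4] = (13/4 - (-7/2)) / (4 - (-1)) = 27/20
f(1) = -7 + 10·(2) + (-7/2)·(2)·(1) + (27/20)·(2)·(1)·(-2) = 3/5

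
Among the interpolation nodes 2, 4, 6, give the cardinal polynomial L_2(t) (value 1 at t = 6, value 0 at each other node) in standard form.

L_2(t) = (t - 2)(t - 4) / [(4)·(2)]
       = (t^2 - 6t + 8) / (8)

L_2(t) = (1/8)t^2 - (3/4)t + 1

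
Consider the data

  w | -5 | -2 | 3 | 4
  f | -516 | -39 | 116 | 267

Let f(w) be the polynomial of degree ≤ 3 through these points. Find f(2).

37

L_0(2) = (4)·(-1)·(-2)/[(-3)·(-8)·(-9)] = -1/27
L_1(2) = (7)·(-1)·(-2)/[(3)·(-5)·(-6)] = 7/45
L_2(2) = (7)·(4)·(-2)/[(8)·(5)·(-1)] = 7/5
L_3(2) = (7)·(4)·(-1)/[(9)·(6)·(1)] = -14/27
Sum: (-516)·(-1/27) + (-39)·(7/45) + 116·(7/5) + 267·(-14/27) = 37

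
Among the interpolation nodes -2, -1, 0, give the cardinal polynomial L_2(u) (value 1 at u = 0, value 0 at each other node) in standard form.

L_2(u) = (u + 2)(u + 1) / [(2)·(1)]
       = (u^2 + 3u + 2) / (2)

L_2(u) = (1/2)u^2 + (3/2)u + 1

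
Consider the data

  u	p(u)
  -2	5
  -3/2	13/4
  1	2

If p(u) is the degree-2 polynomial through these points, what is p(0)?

Evaluate each Lagrange basis at u = 0:
L_0(0) = (3/2)·(-1)/[(-1/2)·(-3)] = -1
L_1(0) = (2)·(-1)/[(1/2)·(-5/2)] = 8/5
L_2(0) = (2)·(3/2)/[(3)·(5/2)] = 2/5
Sum: 5·(-1) + 13/4·(8/5) + 2·(2/5) = 1

1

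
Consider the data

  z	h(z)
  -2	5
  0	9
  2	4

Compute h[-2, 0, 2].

h[-2,0] = (9 - 5) / (0 - (-2)) = 2
h[0,2] = (4 - 9) / (2 - 0) = -5/2
h[-2,0,2] = (-5/2 - 2) / (2 - (-2)) = -9/8

-9/8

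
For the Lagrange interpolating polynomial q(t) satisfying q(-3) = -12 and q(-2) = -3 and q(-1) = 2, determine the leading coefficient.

L_0(t) = (t + 2)(t + 1) / [2] = (1/2)t^2 + (3/2)t + 1
L_1(t) = (t + 3)(t + 1) / [-1] = -t^2 - 4t - 3
L_2(t) = (t + 3)(t + 2) / [2] = (1/2)t^2 + (5/2)t + 3
q(t) = (-12)·L_0 + (-3)·L_1 + 2·L_2
Only the coefficient of t^2 is needed; take it from each L_i and combine:
(-12)·(1/2) + (-3)·(-1) + 2·(1/2) = -2

-2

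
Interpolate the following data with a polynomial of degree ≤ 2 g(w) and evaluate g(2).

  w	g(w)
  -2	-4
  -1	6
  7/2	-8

Evaluate each Lagrange basis at w = 2:
L_0(2) = (3)·(-3/2)/[(-1)·(-11/2)] = -9/11
L_1(2) = (4)·(-3/2)/[(1)·(-9/2)] = 4/3
L_2(2) = (4)·(3)/[(11/2)·(9/2)] = 16/33
Sum: (-4)·(-9/11) + 6·(4/3) + (-8)·(16/33) = 244/33

244/33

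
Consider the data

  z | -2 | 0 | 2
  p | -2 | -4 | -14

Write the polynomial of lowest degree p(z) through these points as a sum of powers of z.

Build the Lagrange basis polynomials:
L_0(z) = z(z - 2) / [8] = (1/8)z^2 - (1/4)z
L_1(z) = (z + 2)(z - 2) / [-4] = -(1/4)z^2 + 1
L_2(z) = (z + 2)z / [8] = (1/8)z^2 + (1/4)z
p(z) = (-2)·L_0 + (-4)·L_1 + (-14)·L_2
  (-2)·L_0(z) = -(1/4)z^2 + (1/2)z
  (-4)·L_1(z) = z^2 - 4
  (-14)·L_2(z) = -(7/4)z^2 - (7/2)z
Adding term by term: -z^2 - 3z - 4

p(z) = -z^2 - 3z - 4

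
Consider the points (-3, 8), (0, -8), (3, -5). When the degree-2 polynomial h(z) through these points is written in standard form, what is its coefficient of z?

Build the Lagrange basis polynomials:
L_0(z) = z(z - 3) / [18] = (1/18)z^2 - (1/6)z
L_1(z) = (z + 3)(z - 3) / [-9] = -(1/9)z^2 + 1
L_2(z) = (z + 3)z / [18] = (1/18)z^2 + (1/6)z
h(z) = 8·L_0 + (-8)·L_1 + (-5)·L_2
Only the coefficient of z is needed; take it from each L_i and combine:
8·(-1/6) + (-8)·(0) + (-5)·(1/6) = -13/6

-13/6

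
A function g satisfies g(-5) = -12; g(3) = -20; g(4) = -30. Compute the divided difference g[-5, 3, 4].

g[-5,3] = (-20 - (-12)) / (3 - (-5)) = -1
g[3,4] = (-30 - (-20)) / (4 - 3) = -10
g[-5,3,4] = (-10 - (-1)) / (4 - (-5)) = -1

-1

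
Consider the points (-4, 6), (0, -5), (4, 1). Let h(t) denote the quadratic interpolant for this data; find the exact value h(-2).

-13/8

Using Newton's divided-difference form:
h[-4,0] = (-5 - 6) / (0 - (-4)) = -11/4
h[0,4] = (1 - (-5)) / (4 - 0) = 3/2
h[-4,0,4] = (3/2 - (-11/4)) / (4 - (-4)) = 17/32
h(-2) = 6 + (-11/4)·(2) + (17/32)·(2)·(-2) = -13/8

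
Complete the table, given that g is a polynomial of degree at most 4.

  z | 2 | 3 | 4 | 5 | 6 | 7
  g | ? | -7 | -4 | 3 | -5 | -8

The 5 known values determine g uniquely (degree ≤ 4).
L_0(2) = (-2)·(-3)·(-4)·(-5)/[(-1)·(-2)·(-3)·(-4)] = 5
L_1(2) = (-1)·(-3)·(-4)·(-5)/[(1)·(-1)·(-2)·(-3)] = -10
L_2(2) = (-1)·(-2)·(-4)·(-5)/[(2)·(1)·(-1)·(-2)] = 10
L_3(2) = (-1)·(-2)·(-3)·(-5)/[(3)·(2)·(1)·(-1)] = -5
L_4(2) = (-1)·(-2)·(-3)·(-4)/[(4)·(3)·(2)·(1)] = 1
Sum: (-7)·(5) + (-4)·(-10) + 3·(10) + (-5)·(-5) + (-8)·(1) = 52

52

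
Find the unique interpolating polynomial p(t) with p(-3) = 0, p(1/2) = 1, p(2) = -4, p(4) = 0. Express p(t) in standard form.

p(t) = (236/735)t^3 - (138/245)t^2 - (2654/735)t + 712/245

Build the Lagrange basis polynomials:
L_0(t) = (t - 1/2)(t - 2)(t - 4) / [-245/2] = -(2/245)t^3 + (13/245)t^2 - (22/245)t + 8/245
L_1(t) = (t + 3)(t - 2)(t - 4) / [147/8] = (8/147)t^3 - (8/49)t^2 - (80/147)t + 64/49
L_2(t) = (t + 3)(t - 1/2)(t - 4) / [-15] = -(1/15)t^3 + (1/10)t^2 + (23/30)t - 2/5
L_3(t) = (t + 3)(t - 1/2)(t - 2) / [49] = (1/49)t^3 + (1/98)t^2 - (13/98)t + 3/49
p(t) = 0·L_0 + 1·L_1 + (-4)·L_2 + 0·L_3
  0·L_0(t) = 0
  1·L_1(t) = (8/147)t^3 - (8/49)t^2 - (80/147)t + 64/49
  (-4)·L_2(t) = (4/15)t^3 - (2/5)t^2 - (46/15)t + 8/5
  0·L_3(t) = 0
Adding term by term: (236/735)t^3 - (138/245)t^2 - (2654/735)t + 712/245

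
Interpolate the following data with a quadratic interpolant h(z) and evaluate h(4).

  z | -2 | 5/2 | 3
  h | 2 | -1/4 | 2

8

Evaluate each Lagrange basis at z = 4:
L_0(4) = (3/2)·(1)/[(-9/2)·(-5)] = 1/15
L_1(4) = (6)·(1)/[(9/2)·(-1/2)] = -8/3
L_2(4) = (6)·(3/2)/[(5)·(1/2)] = 18/5
Sum: 2·(1/15) + (-1/4)·(-8/3) + 2·(18/5) = 8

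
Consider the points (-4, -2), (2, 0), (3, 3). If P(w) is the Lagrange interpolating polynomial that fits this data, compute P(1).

L_0(1) = (-1)·(-2)/[(-6)·(-7)] = 1/21
L_1(1) = (5)·(-2)/[(6)·(-1)] = 5/3
L_2(1) = (5)·(-1)/[(7)·(1)] = -5/7
Sum: (-2)·(1/21) + 0 + 3·(-5/7) = -47/21

-47/21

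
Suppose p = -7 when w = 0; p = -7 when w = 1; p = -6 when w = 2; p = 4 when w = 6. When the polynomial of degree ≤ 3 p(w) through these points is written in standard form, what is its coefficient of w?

L_0(w) = (w - 1)(w - 2)(w - 6) / [-12] = -(1/12)w^3 + (3/4)w^2 - (5/3)w + 1
L_1(w) = w(w - 2)(w - 6) / [5] = (1/5)w^3 - (8/5)w^2 + (12/5)w
L_2(w) = w(w - 1)(w - 6) / [-8] = -(1/8)w^3 + (7/8)w^2 - (3/4)w
L_3(w) = w(w - 1)(w - 2) / [120] = (1/120)w^3 - (1/40)w^2 + (1/60)w
p(w) = (-7)·L_0 + (-7)·L_1 + (-6)·L_2 + 4·L_3
Only the coefficient of w is needed; take it from each L_i and combine:
(-7)·(-5/3) + (-7)·(12/5) + (-6)·(-3/4) + 4·(1/60) = -17/30

-17/30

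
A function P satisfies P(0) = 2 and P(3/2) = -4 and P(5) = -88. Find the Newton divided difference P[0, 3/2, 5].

P[0,3/2] = (-4 - 2) / (3/2 - 0) = -4
P[3/2,5] = (-88 - (-4)) / (5 - 3/2) = -24
P[0,3/2,5] = (-24 - (-4)) / (5 - 0) = -4

-4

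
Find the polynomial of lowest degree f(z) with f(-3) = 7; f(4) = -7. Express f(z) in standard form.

L_0(z) = (z - 4) / [-7] = -(1/7)z + 4/7
L_1(z) = (z + 3) / [7] = (1/7)z + 3/7
f(z) = 7·L_0 + (-7)·L_1
  7·L_0(z) = -z + 4
  (-7)·L_1(z) = -z - 3
Adding term by term: -2z + 1

f(z) = -2z + 1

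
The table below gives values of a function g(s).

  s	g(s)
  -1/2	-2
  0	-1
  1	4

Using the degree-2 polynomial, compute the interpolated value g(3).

26

Using Newton's divided-difference form:
g[-1/2,0] = (-1 - (-2)) / (0 - (-1/2)) = 2
g[0,1] = (4 - (-1)) / (1 - 0) = 5
g[-1/2,0,1] = (5 - 2) / (1 - (-1/2)) = 2
g(3) = -2 + 2·(7/2) + 2·(7/2)·(3) = 26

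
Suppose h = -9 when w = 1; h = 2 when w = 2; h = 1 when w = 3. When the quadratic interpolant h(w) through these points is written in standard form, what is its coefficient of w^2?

-6

The leading coefficient equals the top divided difference h[1,2,3].
h[1,2] = (2 - (-9)) / (2 - 1) = 11
h[2,3] = (1 - 2) / (3 - 2) = -1
h[1,2,3] = (-1 - 11) / (3 - 1) = -6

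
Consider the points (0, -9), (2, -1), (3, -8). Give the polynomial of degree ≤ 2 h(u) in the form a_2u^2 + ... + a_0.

h(u) = -(11/3)u^2 + (34/3)u - 9

Newton's divided differences:
h[0,2] = (-1 - (-9)) / (2 - 0) = 4
h[2,3] = (-8 - (-1)) / (3 - 2) = -7
h[0,2,3] = (-7 - 4) / (3 - 0) = -11/3
h(u) = -9 + 4·u + (-11/3)·u(u - 2)
Expanding: h(u) = -(11/3)u^2 + (34/3)u - 9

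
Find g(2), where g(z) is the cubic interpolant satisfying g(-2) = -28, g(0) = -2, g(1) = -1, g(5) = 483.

Using Newton's divided-difference form:
g[-2,0] = (-2 - (-28)) / (0 - (-2)) = 13
g[0,1] = (-1 - (-2)) / (1 - 0) = 1
g[1,5] = (483 - (-1)) / (5 - 1) = 121
g[-2,0,1] = (1 - 13) / (1 - (-2)) = -4
g[0,1,5] = (121 - 1) / (5 - 0) = 24
g[-2,0,1,5] = (24 - (-4)) / (5 - (-2)) = 4
g(2) = -28 + 13·(4) + (-4)·(4)·(2) + 4·(4)·(2)·(1) = 24

24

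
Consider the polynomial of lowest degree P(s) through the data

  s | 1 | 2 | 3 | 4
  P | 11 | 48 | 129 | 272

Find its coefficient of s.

Build the Lagrange basis polynomials:
L_0(s) = (s - 2)(s - 3)(s - 4) / [-6] = -(1/6)s^3 + (3/2)s^2 - (13/3)s + 4
L_1(s) = (s - 1)(s - 3)(s - 4) / [2] = (1/2)s^3 - 4s^2 + (19/2)s - 6
L_2(s) = (s - 1)(s - 2)(s - 4) / [-2] = -(1/2)s^3 + (7/2)s^2 - 7s + 4
L_3(s) = (s - 1)(s - 2)(s - 3) / [6] = (1/6)s^3 - s^2 + (11/6)s - 1
P(s) = 11·L_0 + 48·L_1 + 129·L_2 + 272·L_3
Only the coefficient of s is needed; take it from each L_i and combine:
11·(-13/3) + 48·(19/2) + 129·(-7) + 272·(11/6) = 4

4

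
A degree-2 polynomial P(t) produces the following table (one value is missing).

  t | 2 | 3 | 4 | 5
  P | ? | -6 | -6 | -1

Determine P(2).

-1

The 3 known values determine P uniquely (degree ≤ 2).
Evaluate each Lagrange basis at t = 2:
L_0(2) = (-2)·(-3)/[(-1)·(-2)] = 3
L_1(2) = (-1)·(-3)/[(1)·(-1)] = -3
L_2(2) = (-1)·(-2)/[(2)·(1)] = 1
Sum: (-6)·(3) + (-6)·(-3) + (-1)·(1) = -1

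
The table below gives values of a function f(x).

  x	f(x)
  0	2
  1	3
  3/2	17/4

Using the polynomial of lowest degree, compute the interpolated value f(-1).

3

Using Newton's divided-difference form:
f[0,1] = (3 - 2) / (1 - 0) = 1
f[1,3/2] = (17/4 - 3) / (3/2 - 1) = 5/2
f[0,1,3/2] = (5/2 - 1) / (3/2 - 0) = 1
f(-1) = 2 + 1·(-1) + 1·(-1)·(-2) = 3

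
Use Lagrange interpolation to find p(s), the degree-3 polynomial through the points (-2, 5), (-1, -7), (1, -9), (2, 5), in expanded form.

p(s) = (1/3)s^3 + (13/3)s^2 - (4/3)s - 37/3

L_0(s) = (s + 1)(s - 1)(s - 2) / [-12] = -(1/12)s^3 + (1/6)s^2 + (1/12)s - 1/6
L_1(s) = (s + 2)(s - 1)(s - 2) / [6] = (1/6)s^3 - (1/6)s^2 - (2/3)s + 2/3
L_2(s) = (s + 2)(s + 1)(s - 2) / [-6] = -(1/6)s^3 - (1/6)s^2 + (2/3)s + 2/3
L_3(s) = (s + 2)(s + 1)(s - 1) / [12] = (1/12)s^3 + (1/6)s^2 - (1/12)s - 1/6
p(s) = 5·L_0 + (-7)·L_1 + (-9)·L_2 + 5·L_3
  5·L_0(s) = -(5/12)s^3 + (5/6)s^2 + (5/12)s - 5/6
  (-7)·L_1(s) = -(7/6)s^3 + (7/6)s^2 + (14/3)s - 14/3
  (-9)·L_2(s) = (3/2)s^3 + (3/2)s^2 - 6s - 6
  5·L_3(s) = (5/12)s^3 + (5/6)s^2 - (5/12)s - 5/6
Adding term by term: (1/3)s^3 + (13/3)s^2 - (4/3)s - 37/3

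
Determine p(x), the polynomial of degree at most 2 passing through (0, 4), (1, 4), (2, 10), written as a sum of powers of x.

Newton's divided differences:
p[0,1] = (4 - 4) / (1 - 0) = 0
p[1,2] = (10 - 4) / (2 - 1) = 6
p[0,1,2] = (6 - 0) / (2 - 0) = 3
p(x) = 4 + 3·x(x - 1)
Expanding: p(x) = 3x^2 - 3x + 4

p(x) = 3x^2 - 3x + 4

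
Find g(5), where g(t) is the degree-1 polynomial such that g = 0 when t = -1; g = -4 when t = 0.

-24

Evaluate each Lagrange basis at t = 5:
L_0(5) = (5)/[(-1)] = -5
L_1(5) = (6)/[(1)] = 6
Sum: 0 + (-4)·(6) = -24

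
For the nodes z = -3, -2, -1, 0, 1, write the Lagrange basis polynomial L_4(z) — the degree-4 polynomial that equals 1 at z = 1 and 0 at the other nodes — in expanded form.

L_4(z) = (z + 3)(z + 2)(z + 1)z / [(4)·(3)·(2)·(1)]
       = (z^4 + 6z^3 + 11z^2 + 6z) / (24)

L_4(z) = (1/24)z^4 + (1/4)z^3 + (11/24)z^2 + (1/4)z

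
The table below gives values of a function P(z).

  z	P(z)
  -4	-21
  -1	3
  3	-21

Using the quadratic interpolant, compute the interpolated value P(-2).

Evaluate each Lagrange basis at z = -2:
L_0(-2) = (-1)·(-5)/[(-3)·(-7)] = 5/21
L_1(-2) = (2)·(-5)/[(3)·(-4)] = 5/6
L_2(-2) = (2)·(-1)/[(7)·(4)] = -1/14
Sum: (-21)·(5/21) + 3·(5/6) + (-21)·(-1/14) = -1

-1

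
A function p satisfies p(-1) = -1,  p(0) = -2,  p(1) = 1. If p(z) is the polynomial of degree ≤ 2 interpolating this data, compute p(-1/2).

-2

Evaluate each Lagrange basis at z = -1/2:
L_0(-1/2) = (-1/2)·(-3/2)/[(-1)·(-2)] = 3/8
L_1(-1/2) = (1/2)·(-3/2)/[(1)·(-1)] = 3/4
L_2(-1/2) = (1/2)·(-1/2)/[(2)·(1)] = -1/8
Sum: (-1)·(3/8) + (-2)·(3/4) + 1·(-1/8) = -2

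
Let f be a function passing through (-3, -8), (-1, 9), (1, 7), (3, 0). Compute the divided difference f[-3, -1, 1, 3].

7/24

f[-3,-1] = (9 - (-8)) / (-1 - (-3)) = 17/2
f[-1,1] = (7 - 9) / (1 - (-1)) = -1
f[1,3] = (0 - 7) / (3 - 1) = -7/2
f[-3,-1,1] = (-1 - 17/2) / (1 - (-3)) = -19/8
f[-1,1,3] = (-7/2 - (-1)) / (3 - (-1)) = -5/8
f[-3,-1,1,3] = (-5/8 - (-19/8)) / (3 - (-3)) = 7/24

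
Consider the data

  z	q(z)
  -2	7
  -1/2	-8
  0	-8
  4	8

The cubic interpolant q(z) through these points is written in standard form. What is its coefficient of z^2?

355/108

L_0(z) = (z + 1/2)z(z - 4) / [-18] = -(1/18)z^3 + (7/36)z^2 + (1/9)z
L_1(z) = (z + 2)z(z - 4) / [27/8] = (8/27)z^3 - (16/27)z^2 - (64/27)z
L_2(z) = (z + 2)(z + 1/2)(z - 4) / [-4] = -(1/4)z^3 + (3/8)z^2 + (9/4)z + 1
L_3(z) = (z + 2)(z + 1/2)z / [108] = (1/108)z^3 + (5/216)z^2 + (1/108)z
q(z) = 7·L_0 + (-8)·L_1 + (-8)·L_2 + 8·L_3
Only the coefficient of z^2 is needed; take it from each L_i and combine:
7·(7/36) + (-8)·(-16/27) + (-8)·(3/8) + 8·(5/216) = 355/108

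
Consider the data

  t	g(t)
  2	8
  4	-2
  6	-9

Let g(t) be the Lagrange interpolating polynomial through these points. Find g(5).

-47/8

L_0(5) = (1)·(-1)/[(-2)·(-4)] = -1/8
L_1(5) = (3)·(-1)/[(2)·(-2)] = 3/4
L_2(5) = (3)·(1)/[(4)·(2)] = 3/8
Sum: 8·(-1/8) + (-2)·(3/4) + (-9)·(3/8) = -47/8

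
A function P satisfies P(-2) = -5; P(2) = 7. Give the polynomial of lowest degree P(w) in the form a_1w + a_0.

Build the Lagrange basis polynomials:
L_0(w) = (w - 2) / [-4] = -(1/4)w + 1/2
L_1(w) = (w + 2) / [4] = (1/4)w + 1/2
P(w) = (-5)·L_0 + 7·L_1
  (-5)·L_0(w) = (5/4)w - 5/2
  7·L_1(w) = (7/4)w + 7/2
Adding term by term: 3w + 1

P(w) = 3w + 1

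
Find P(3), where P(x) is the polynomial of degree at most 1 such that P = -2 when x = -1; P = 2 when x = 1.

L_0(3) = (2)/[(-2)] = -1
L_1(3) = (4)/[(2)] = 2
Sum: (-2)·(-1) + 2·(2) = 6

6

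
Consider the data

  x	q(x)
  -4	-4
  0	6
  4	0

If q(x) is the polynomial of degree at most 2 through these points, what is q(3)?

L_0(3) = (3)·(-1)/[(-4)·(-8)] = -3/32
L_1(3) = (7)·(-1)/[(4)·(-4)] = 7/16
L_2(3) = (7)·(3)/[(8)·(4)] = 21/32
Sum: (-4)·(-3/32) + 6·(7/16) + 0 = 3

3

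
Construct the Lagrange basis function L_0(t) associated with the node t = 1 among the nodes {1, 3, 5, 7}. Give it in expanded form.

L_0(t) = (t - 3)(t - 5)(t - 7) / [(-2)·(-4)·(-6)]
       = (t^3 - 15t^2 + 71t - 105) / (-48)

L_0(t) = -(1/48)t^3 + (5/16)t^2 - (71/48)t + 35/16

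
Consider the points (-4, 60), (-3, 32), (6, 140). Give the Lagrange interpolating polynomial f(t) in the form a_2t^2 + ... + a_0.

L_0(t) = (t + 3)(t - 6) / [10] = (1/10)t^2 - (3/10)t - 9/5
L_1(t) = (t + 4)(t - 6) / [-9] = -(1/9)t^2 + (2/9)t + 8/3
L_2(t) = (t + 4)(t + 3) / [90] = (1/90)t^2 + (7/90)t + 2/15
f(t) = 60·L_0 + 32·L_1 + 140·L_2
  60·L_0(t) = 6t^2 - 18t - 108
  32·L_1(t) = -(32/9)t^2 + (64/9)t + 256/3
  140·L_2(t) = (14/9)t^2 + (98/9)t + 56/3
Adding term by term: 4t^2 - 4

f(t) = 4t^2 - 4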